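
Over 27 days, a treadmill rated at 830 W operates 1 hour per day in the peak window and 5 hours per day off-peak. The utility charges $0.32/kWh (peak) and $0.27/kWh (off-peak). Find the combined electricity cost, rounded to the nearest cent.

$37.42

Peak energy = 0.83 kW × 1 h × 27 = 22.41 kWh
Off-peak energy = 0.83 kW × 5 h × 27 = 112.05 kWh
Cost = 22.41 × $0.32 + 112.05 × $0.27 = $7.1712 + $30.2535 = $37.42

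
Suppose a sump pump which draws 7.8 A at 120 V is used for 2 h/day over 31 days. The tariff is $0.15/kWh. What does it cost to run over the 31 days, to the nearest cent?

$8.70

Power = 7.8 A × 120 V = 936 W = 0.936 kW
Runtime = 2 h/day × 31 days = 62 h
Energy = 0.936 kW × 62 h = 58.032 kWh
Cost = 58.032 kWh × $0.15/kWh = $8.70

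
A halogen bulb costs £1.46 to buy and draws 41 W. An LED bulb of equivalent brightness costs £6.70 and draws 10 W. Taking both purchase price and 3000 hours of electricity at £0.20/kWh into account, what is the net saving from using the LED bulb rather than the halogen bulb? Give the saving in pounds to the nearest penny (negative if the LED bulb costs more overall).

£13.36

halogen bulb: £1.46 + (41/1000) kW × 3000 h × £0.20 = £1.46 + £24.6 = £26.06
LED bulb: £6.70 + (10/1000) kW × 3000 h × £0.20 = £6.70 + £6 = £12.7
Saving = £26.06 − £12.7 = £13.36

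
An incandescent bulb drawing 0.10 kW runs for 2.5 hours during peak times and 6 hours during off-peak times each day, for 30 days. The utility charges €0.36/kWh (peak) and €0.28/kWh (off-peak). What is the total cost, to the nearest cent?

€7.74

Peak energy = 0.1 kW × 2.5 h × 30 = 7.5 kWh
Off-peak energy = 0.1 kW × 6 h × 30 = 18 kWh
Cost = 7.5 × €0.36 + 18 × €0.28 = €2.7 + €5.04 = €7.74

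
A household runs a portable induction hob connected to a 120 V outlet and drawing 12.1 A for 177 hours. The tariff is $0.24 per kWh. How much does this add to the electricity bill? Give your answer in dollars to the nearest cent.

$61.68

Power = 12.1 A × 120 V = 1452 W = 1.452 kW
Energy = 1.452 kW × 177 h = 257.004 kWh
Cost = 257.004 kWh × $0.24/kWh = $61.68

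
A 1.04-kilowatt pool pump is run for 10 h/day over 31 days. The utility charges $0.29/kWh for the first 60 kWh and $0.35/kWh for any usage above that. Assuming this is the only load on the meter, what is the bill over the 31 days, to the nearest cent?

$109.24

Runtime = 10 h/day × 31 days = 310 h
Energy = 1.04 kW × 310 h = 322.4 kWh
Tier 1 (0–60 kWh): 60 × $0.29 = $17.4
Above 60 kWh: 262.4 × $0.35 = $91.84
Bill = $109.24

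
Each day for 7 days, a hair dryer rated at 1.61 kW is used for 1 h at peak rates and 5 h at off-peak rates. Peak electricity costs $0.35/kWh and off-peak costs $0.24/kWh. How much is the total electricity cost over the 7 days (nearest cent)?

Peak energy = 1.61 kW × 1 h × 7 = 11.27 kWh
Off-peak energy = 1.61 kW × 5 h × 7 = 56.35 kWh
Cost = 11.27 × $0.35 + 56.35 × $0.24 = $3.9445 + $13.524 = $17.47

$17.47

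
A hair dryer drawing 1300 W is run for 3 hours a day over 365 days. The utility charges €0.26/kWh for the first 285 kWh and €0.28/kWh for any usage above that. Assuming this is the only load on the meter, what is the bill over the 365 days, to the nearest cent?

€392.88

Runtime = 3 h/day × 365 days = 1095 h
Energy = 1.3 kW × 1095 h = 1423.5 kWh
Tier 1 (0–285 kWh): 285 × €0.26 = €74.1
Above 285 kWh: 1138.5 × €0.28 = €318.78
Bill = €392.88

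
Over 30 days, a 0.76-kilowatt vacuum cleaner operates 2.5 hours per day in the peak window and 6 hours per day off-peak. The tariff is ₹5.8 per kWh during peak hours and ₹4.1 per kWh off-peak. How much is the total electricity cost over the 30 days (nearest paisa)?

Peak energy = 0.76 kW × 2.5 h × 30 = 57 kWh
Off-peak energy = 0.76 kW × 6 h × 30 = 136.8 kWh
Cost = 57 × ₹5.8 + 136.8 × ₹4.1 = ₹330.6 + ₹560.88 = ₹891.48

₹891.48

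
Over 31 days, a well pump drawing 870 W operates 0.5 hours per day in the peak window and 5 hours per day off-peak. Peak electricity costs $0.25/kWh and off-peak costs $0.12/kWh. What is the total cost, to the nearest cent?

$19.55

Peak energy = 0.87 kW × 0.5 h × 31 = 13.485 kWh
Off-peak energy = 0.87 kW × 5 h × 31 = 134.85 kWh
Cost = 13.485 × $0.25 + 134.85 × $0.12 = $3.37125 + $16.182 = $19.55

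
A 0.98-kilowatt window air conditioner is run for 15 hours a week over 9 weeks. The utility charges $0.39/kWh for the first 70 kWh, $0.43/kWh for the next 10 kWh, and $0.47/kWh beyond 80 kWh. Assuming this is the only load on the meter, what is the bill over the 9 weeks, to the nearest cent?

Runtime = 15 h/week × 9 weeks = 135 h
Energy = 0.98 kW × 135 h = 132.3 kWh
Tier 1 (0–70 kWh): 70 × $0.39 = $27.3
Tier 2 (70–80 kWh): 10 × $0.43 = $4.3
Above 80 kWh: 52.3 × $0.47 = $24.581
Bill = $56.18

$56.18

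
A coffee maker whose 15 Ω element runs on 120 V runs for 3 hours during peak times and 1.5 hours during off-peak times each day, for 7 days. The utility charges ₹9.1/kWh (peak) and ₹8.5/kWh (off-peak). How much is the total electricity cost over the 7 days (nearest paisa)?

₹269.14

Power = V²/R = 120²/15 = 960 W = 0.96 kW
Peak energy = 0.96 kW × 3 h × 7 = 20.16 kWh
Off-peak energy = 0.96 kW × 1.5 h × 7 = 10.08 kWh
Cost = 20.16 × ₹9.1 + 10.08 × ₹8.5 = ₹183.456 + ₹85.68 = ₹269.14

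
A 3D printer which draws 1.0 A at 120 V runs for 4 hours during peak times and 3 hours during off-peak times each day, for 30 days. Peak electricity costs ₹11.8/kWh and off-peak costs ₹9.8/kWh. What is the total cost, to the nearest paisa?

₹275.76

Power = 1.0 A × 120 V = 120 W = 0.12 kW
Peak energy = 0.12 kW × 4 h × 30 = 14.4 kWh
Off-peak energy = 0.12 kW × 3 h × 30 = 10.8 kWh
Cost = 14.4 × ₹11.8 + 10.8 × ₹9.8 = ₹169.92 + ₹105.84 = ₹275.76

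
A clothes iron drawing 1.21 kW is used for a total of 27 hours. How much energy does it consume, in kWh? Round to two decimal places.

Energy = 1.21 kW × 27 h = 32.67 kWh

32.67 kWh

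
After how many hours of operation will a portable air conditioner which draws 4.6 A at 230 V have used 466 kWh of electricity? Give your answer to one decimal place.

Power = 4.6 A × 230 V = 1058 W = 1.058 kW
Hours = 466 kWh ÷ 1.058 kW = 440.5 h

440.5 h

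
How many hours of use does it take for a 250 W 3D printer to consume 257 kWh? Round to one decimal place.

1028.0 h

Hours = 257 kWh ÷ 0.25 kW = 1028.0 h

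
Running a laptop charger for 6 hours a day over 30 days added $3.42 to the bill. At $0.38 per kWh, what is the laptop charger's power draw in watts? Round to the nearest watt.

Energy = $3.42 ÷ $0.38/kWh = 9 kWh
Runtime = 6 h/day × 30 days = 180 h
Power = 9 kWh ÷ 180 h = 0.05 kW = 50 W

50 W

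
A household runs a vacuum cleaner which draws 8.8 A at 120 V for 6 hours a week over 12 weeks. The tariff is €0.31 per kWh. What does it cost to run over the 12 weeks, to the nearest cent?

€23.57

Power = 8.8 A × 120 V = 1056 W = 1.056 kW
Runtime = 6 h/week × 12 weeks = 72 h
Energy = 1.056 kW × 72 h = 76.032 kWh
Cost = 76.032 kWh × €0.31/kWh = €23.57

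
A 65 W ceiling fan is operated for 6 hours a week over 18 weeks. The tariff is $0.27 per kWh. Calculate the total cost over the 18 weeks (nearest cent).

$1.90

Runtime = 6 h/week × 18 weeks = 108 h
Energy = 0.065 kW × 108 h = 7.02 kWh
Cost = 7.02 kWh × $0.27/kWh = $1.90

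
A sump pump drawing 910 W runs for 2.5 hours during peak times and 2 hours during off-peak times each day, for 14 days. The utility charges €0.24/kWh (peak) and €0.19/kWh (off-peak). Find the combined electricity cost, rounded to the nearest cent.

€12.49

Peak energy = 0.91 kW × 2.5 h × 14 = 31.85 kWh
Off-peak energy = 0.91 kW × 2 h × 14 = 25.48 kWh
Cost = 31.85 × €0.24 + 25.48 × €0.19 = €7.644 + €4.8412 = €12.49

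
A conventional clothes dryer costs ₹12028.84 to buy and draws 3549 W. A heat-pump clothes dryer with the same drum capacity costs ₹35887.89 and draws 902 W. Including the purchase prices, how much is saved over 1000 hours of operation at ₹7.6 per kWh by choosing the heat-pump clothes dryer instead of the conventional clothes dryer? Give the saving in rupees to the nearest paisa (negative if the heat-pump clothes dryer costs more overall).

-₹3741.85

conventional clothes dryer: ₹12028.84 + (3549/1000) kW × 1000 h × ₹7.6 = ₹12028.84 + ₹26972.4 = ₹39001.24
heat-pump clothes dryer: ₹35887.89 + (902/1000) kW × 1000 h × ₹7.6 = ₹35887.89 + ₹6855.2 = ₹42743.09
Saving = ₹39001.24 − ₹42743.09 = −₹3741.85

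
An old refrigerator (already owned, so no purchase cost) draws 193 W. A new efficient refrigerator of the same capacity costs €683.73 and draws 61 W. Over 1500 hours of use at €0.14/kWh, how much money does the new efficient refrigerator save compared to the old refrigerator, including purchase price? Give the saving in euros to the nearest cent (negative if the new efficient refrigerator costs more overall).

old refrigerator: €0.00 + (193/1000) kW × 1500 h × €0.14 = €0.00 + €40.53 = €40.53
new efficient refrigerator: €683.73 + (61/1000) kW × 1500 h × €0.14 = €683.73 + €12.81 = €696.54
Saving = €40.53 − €696.54 = −€656.01

-€656.01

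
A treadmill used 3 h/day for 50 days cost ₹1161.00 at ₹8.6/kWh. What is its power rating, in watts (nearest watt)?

900 W

Energy = ₹1161.00 ÷ ₹8.6/kWh = 135 kWh
Runtime = 3 h/day × 50 days = 150 h
Power = 135 kWh ÷ 150 h = 0.9 kW = 900 W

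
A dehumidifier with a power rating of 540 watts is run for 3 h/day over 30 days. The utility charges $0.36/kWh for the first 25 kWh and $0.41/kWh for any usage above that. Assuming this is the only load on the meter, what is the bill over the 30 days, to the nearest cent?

Runtime = 3 h/day × 30 days = 90 h
Energy = 0.54 kW × 90 h = 48.6 kWh
Tier 1 (0–25 kWh): 25 × $0.36 = $9
Above 25 kWh: 23.6 × $0.41 = $9.676
Bill = $18.68

$18.68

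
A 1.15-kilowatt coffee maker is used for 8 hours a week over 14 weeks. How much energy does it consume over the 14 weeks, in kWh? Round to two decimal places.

128.80 kWh

Runtime = 8 h/week × 14 weeks = 112 h
Energy = 1.15 kW × 112 h = 128.8 kWh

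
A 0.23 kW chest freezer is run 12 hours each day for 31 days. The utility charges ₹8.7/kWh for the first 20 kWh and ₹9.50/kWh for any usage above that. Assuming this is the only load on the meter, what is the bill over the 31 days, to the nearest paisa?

Runtime = 12 h/day × 31 days = 372 h
Energy = 0.23 kW × 372 h = 85.56 kWh
Tier 1 (0–20 kWh): 20 × ₹8.7 = ₹174
Above 20 kWh: 65.56 × ₹9.50 = ₹622.82
Bill = ₹796.82

₹796.82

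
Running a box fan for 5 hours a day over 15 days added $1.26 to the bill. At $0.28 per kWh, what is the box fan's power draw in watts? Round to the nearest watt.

60 W

Energy = $1.26 ÷ $0.28/kWh = 4.5 kWh
Runtime = 5 h/day × 15 days = 75 h
Power = 4.5 kWh ÷ 75 h = 0.06 kW = 60 W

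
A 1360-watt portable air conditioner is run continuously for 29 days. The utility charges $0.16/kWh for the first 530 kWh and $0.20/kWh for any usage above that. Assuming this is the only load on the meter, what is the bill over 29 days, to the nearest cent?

Runtime = 24 h × 29 = 696 h
Energy = 1.36 kW × 696 h = 946.56 kWh
Tier 1 (0–530 kWh): 530 × $0.16 = $84.8
Above 530 kWh: 416.56 × $0.20 = $83.312
Bill = $168.11

$168.11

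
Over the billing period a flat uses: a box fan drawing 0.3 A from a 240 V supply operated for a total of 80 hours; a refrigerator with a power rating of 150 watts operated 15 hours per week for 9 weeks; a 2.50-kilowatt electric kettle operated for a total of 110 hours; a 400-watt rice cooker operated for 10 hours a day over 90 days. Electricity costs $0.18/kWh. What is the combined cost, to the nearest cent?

$118.98

box fan: Power = 0.3 A × 240 V = 72 W = 0.072 kW
box fan: 0.072 kW × 80 h = 5.76 kWh
refrigerator: Runtime = 15 h/week × 9 weeks = 135 h
refrigerator: 0.15 kW × 135 h = 20.25 kWh
electric kettle: 2.5 kW × 110 h = 275 kWh
rice cooker: Runtime = 10 h/day × 90 days = 900 h
rice cooker: 0.4 kW × 900 h = 360 kWh
Total energy = 661.01 kWh
Cost = 661.01 × $0.18 = $118.98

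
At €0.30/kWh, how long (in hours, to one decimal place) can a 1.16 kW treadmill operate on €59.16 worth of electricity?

Energy available = €59.16 ÷ €0.30/kWh = 197.2 kWh
Hours = 197.2 kWh ÷ 1.16 kW = 170.0 h

170.0 h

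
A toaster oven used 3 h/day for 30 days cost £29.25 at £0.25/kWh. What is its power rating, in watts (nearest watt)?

Energy = £29.25 ÷ £0.25/kWh = 117 kWh
Runtime = 3 h/day × 30 days = 90 h
Power = 117 kWh ÷ 90 h = 1.3 kW = 1300 W

1300 W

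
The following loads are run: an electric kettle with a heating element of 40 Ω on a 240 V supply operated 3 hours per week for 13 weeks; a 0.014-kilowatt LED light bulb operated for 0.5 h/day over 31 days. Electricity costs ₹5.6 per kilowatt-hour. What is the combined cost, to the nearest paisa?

electric kettle: Power = V²/R = 240²/40 = 1440 W = 1.44 kW
electric kettle: Runtime = 3 h/week × 13 weeks = 39 h
electric kettle: 1.44 kW × 39 h = 56.16 kWh
LED light bulb: Runtime = 0.5 h/day × 31 days = 15.5 h
LED light bulb: 0.014 kW × 15.5 h = 0.217 kWh
Total energy = 56.377 kWh
Cost = 56.377 × ₹5.6 = ₹315.71

₹315.71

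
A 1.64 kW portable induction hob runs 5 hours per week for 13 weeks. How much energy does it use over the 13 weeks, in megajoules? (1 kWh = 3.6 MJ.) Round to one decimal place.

Runtime = 5 h/week × 13 weeks = 65 h
Energy = 1.64 kW × 65 h = 106.6 kWh
= 106.6 × 3.6 MJ = 383.8 MJ

383.8 MJ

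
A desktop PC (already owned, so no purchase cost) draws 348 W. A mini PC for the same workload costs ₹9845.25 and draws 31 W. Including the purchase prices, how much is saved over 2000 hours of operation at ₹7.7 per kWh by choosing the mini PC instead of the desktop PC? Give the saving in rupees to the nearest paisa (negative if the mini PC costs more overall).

-₹4963.45

desktop PC: ₹0.00 + (348/1000) kW × 2000 h × ₹7.7 = ₹0.00 + ₹5359.2 = ₹5359.2
mini PC: ₹9845.25 + (31/1000) kW × 2000 h × ₹7.7 = ₹9845.25 + ₹477.4 = ₹10322.65
Saving = ₹5359.2 − ₹10322.65 = −₹4963.45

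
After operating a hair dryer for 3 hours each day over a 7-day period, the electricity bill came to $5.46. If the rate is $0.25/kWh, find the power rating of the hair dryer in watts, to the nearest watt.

Energy = $5.46 ÷ $0.25/kWh = 21.84 kWh
Runtime = 3 h/day × 7 days = 21 h
Power = 21.84 kWh ÷ 21 h = 1.04 kW = 1040 W

1040 W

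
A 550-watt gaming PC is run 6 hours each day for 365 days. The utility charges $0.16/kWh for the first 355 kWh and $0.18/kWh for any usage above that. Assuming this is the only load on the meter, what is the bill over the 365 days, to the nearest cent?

Runtime = 6 h/day × 365 days = 2190 h
Energy = 0.55 kW × 2190 h = 1204.5 kWh
Tier 1 (0–355 kWh): 355 × $0.16 = $56.8
Above 355 kWh: 849.5 × $0.18 = $152.91
Bill = $209.71

$209.71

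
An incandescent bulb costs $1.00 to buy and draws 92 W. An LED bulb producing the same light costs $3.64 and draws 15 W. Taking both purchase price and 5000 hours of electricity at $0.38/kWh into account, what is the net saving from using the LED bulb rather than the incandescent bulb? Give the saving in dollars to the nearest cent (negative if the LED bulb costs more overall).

incandescent bulb: $1.00 + (92/1000) kW × 5000 h × $0.38 = $1.00 + $174.8 = $175.8
LED bulb: $3.64 + (15/1000) kW × 5000 h × $0.38 = $3.64 + $28.5 = $32.14
Saving = $175.8 − $32.14 = $143.66

$143.66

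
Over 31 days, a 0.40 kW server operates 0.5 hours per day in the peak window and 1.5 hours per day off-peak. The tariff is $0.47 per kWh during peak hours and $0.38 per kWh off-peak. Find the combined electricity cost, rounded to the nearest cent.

Peak energy = 0.4 kW × 0.5 h × 31 = 6.2 kWh
Off-peak energy = 0.4 kW × 1.5 h × 31 = 18.6 kWh
Cost = 6.2 × $0.47 + 18.6 × $0.38 = $2.914 + $7.068 = $9.98

$9.98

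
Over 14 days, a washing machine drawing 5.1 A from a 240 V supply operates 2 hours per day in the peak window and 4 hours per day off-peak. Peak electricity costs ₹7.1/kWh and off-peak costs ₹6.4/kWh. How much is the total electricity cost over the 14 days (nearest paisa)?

₹682.01

Power = 5.1 A × 240 V = 1224 W = 1.224 kW
Peak energy = 1.224 kW × 2 h × 14 = 34.272 kWh
Off-peak energy = 1.224 kW × 4 h × 14 = 68.544 kWh
Cost = 34.272 × ₹7.1 + 68.544 × ₹6.4 = ₹243.3312 + ₹438.6816 = ₹682.01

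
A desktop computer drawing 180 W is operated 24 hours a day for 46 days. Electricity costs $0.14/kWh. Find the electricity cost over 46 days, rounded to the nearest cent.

$27.82

Runtime = 24 h × 46 = 1104 h
Energy = 0.18 kW × 1104 h = 198.72 kWh
Cost = 198.72 kWh × $0.14/kWh = $27.82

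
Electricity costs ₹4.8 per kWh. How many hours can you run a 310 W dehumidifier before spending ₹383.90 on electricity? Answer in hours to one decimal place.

258.0 h

Energy available = ₹383.90 ÷ ₹4.8/kWh = 79.9792 kWh
Hours = 79.9792 kWh ÷ 0.31 kW = 258.0 h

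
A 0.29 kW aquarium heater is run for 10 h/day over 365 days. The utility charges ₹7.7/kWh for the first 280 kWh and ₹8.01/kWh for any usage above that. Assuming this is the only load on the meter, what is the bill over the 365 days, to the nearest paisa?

Runtime = 10 h/day × 365 days = 3650 h
Energy = 0.29 kW × 3650 h = 1058.5 kWh
Tier 1 (0–280 kWh): 280 × ₹7.7 = ₹2156
Above 280 kWh: 778.5 × ₹8.01 = ₹6235.785
Bill = ₹8391.79

₹8391.79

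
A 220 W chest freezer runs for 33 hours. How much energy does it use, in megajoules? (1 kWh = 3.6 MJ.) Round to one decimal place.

Energy = 0.22 kW × 33 h = 7.26 kWh
= 7.26 × 3.6 MJ = 26.1 MJ

26.1 MJ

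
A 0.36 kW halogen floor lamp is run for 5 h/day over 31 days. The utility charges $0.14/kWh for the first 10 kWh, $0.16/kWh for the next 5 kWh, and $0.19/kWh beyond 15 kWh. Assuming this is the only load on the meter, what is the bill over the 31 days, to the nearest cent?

Runtime = 5 h/day × 31 days = 155 h
Energy = 0.36 kW × 155 h = 55.8 kWh
Tier 1 (0–10 kWh): 10 × $0.14 = $1.4
Tier 2 (10–15 kWh): 5 × $0.16 = $0.8
Above 15 kWh: 40.8 × $0.19 = $7.752
Bill = $9.95

$9.95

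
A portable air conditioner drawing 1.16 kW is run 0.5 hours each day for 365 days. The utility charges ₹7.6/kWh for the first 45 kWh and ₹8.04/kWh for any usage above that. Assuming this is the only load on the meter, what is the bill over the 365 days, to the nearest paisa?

Runtime = 0.5 h/day × 365 days = 182.5 h
Energy = 1.16 kW × 182.5 h = 211.7 kWh
Tier 1 (0–45 kWh): 45 × ₹7.6 = ₹342
Above 45 kWh: 166.7 × ₹8.04 = ₹1340.268
Bill = ₹1682.27

₹1682.27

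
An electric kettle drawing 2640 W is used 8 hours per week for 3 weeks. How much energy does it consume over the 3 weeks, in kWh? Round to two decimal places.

Runtime = 8 h/week × 3 weeks = 24 h
Energy = 2.64 kW × 24 h = 63.36 kWh

63.36 kWh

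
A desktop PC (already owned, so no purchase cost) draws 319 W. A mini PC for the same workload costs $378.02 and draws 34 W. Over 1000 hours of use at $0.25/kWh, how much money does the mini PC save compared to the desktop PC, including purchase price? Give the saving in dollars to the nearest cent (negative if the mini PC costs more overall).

-$306.77

desktop PC: $0.00 + (319/1000) kW × 1000 h × $0.25 = $0.00 + $79.75 = $79.75
mini PC: $378.02 + (34/1000) kW × 1000 h × $0.25 = $378.02 + $8.5 = $386.52
Saving = $79.75 − $386.52 = −$306.77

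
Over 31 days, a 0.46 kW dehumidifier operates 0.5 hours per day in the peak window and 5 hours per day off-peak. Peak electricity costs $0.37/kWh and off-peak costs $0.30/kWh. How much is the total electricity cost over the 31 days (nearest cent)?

Peak energy = 0.46 kW × 0.5 h × 31 = 7.13 kWh
Off-peak energy = 0.46 kW × 5 h × 31 = 71.3 kWh
Cost = 7.13 × $0.37 + 71.3 × $0.30 = $2.6381 + $21.39 = $24.03

$24.03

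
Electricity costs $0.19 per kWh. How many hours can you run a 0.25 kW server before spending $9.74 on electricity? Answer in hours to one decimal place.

Energy available = $9.74 ÷ $0.19/kWh = 51.2632 kWh
Hours = 51.2632 kWh ÷ 0.25 kW = 205.1 h

205.1 h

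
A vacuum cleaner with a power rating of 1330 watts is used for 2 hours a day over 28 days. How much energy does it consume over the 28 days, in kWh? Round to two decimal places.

74.48 kWh

Runtime = 2 h/day × 28 days = 56 h
Energy = 1.33 kW × 56 h = 74.48 kWh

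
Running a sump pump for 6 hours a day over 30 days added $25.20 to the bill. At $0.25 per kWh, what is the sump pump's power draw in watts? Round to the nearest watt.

Energy = $25.20 ÷ $0.25/kWh = 100.8 kWh
Runtime = 6 h/day × 30 days = 180 h
Power = 100.8 kWh ÷ 180 h = 0.56 kW = 560 W

560 W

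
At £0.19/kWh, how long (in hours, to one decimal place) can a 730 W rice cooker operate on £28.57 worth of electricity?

Energy available = £28.57 ÷ £0.19/kWh = 150.3684 kWh
Hours = 150.3684 kWh ÷ 0.73 kW = 206.0 h

206.0 h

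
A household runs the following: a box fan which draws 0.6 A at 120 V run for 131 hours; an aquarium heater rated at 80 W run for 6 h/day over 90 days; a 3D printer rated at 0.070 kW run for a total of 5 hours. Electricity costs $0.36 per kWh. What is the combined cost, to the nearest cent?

$19.07

box fan: Power = 0.6 A × 120 V = 72 W = 0.072 kW
box fan: 0.072 kW × 131 h = 9.432 kWh
aquarium heater: Runtime = 6 h/day × 90 days = 540 h
aquarium heater: 0.08 kW × 540 h = 43.2 kWh
3D printer: 0.07 kW × 5 h = 0.35 kWh
Total energy = 52.982 kWh
Cost = 52.982 × $0.36 = $19.07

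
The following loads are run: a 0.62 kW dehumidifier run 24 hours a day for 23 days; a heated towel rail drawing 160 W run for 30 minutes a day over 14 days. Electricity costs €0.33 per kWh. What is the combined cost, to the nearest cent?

dehumidifier: Runtime = 24 h × 23 = 552 h
dehumidifier: 0.62 kW × 552 h = 342.24 kWh
heated towel rail: Runtime = 30 min × 14 = 420 min = 7 h
heated towel rail: 0.16 kW × 7 h = 1.12 kWh
Total energy = 343.36 kWh
Cost = 343.36 × €0.33 = €113.31

€113.31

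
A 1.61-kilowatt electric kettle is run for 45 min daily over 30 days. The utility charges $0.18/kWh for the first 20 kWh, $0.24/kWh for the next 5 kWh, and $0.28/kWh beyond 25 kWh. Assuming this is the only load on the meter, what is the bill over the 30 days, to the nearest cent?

$7.94

Runtime = 45 min × 30 = 1350 min = 22.5 h
Energy = 1.61 kW × 22.5 h = 36.225 kWh
Tier 1 (0–20 kWh): 20 × $0.18 = $3.6
Tier 2 (20–25 kWh): 5 × $0.24 = $1.2
Above 25 kWh: 11.225 × $0.28 = $3.143
Bill = $7.94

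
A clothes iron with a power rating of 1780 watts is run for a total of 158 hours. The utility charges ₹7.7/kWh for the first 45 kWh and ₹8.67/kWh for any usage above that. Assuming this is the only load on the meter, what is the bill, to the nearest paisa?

₹2394.70

Energy = 1.78 kW × 158 h = 281.24 kWh
Tier 1 (0–45 kWh): 45 × ₹7.7 = ₹346.5
Above 45 kWh: 236.24 × ₹8.67 = ₹2048.2008
Bill = ₹2394.70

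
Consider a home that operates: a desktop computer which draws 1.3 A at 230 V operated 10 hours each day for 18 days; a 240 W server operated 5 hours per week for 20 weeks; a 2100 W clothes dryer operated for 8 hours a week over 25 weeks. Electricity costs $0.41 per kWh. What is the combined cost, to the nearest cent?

$204.11

desktop computer: Power = 1.3 A × 230 V = 299 W = 0.299 kW
desktop computer: Runtime = 10 h/day × 18 days = 180 h
desktop computer: 0.299 kW × 180 h = 53.82 kWh
server: Runtime = 5 h/week × 20 weeks = 100 h
server: 0.24 kW × 100 h = 24 kWh
clothes dryer: Runtime = 8 h/week × 25 weeks = 200 h
clothes dryer: 2.1 kW × 200 h = 420 kWh
Total energy = 497.82 kWh
Cost = 497.82 × $0.41 = $204.11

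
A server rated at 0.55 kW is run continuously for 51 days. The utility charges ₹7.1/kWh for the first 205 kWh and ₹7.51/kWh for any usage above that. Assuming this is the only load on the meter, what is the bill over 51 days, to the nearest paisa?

Runtime = 24 h × 51 = 1224 h
Energy = 0.55 kW × 1224 h = 673.2 kWh
Tier 1 (0–205 kWh): 205 × ₹7.1 = ₹1455.5
Above 205 kWh: 468.2 × ₹7.51 = ₹3516.182
Bill = ₹4971.68

₹4971.68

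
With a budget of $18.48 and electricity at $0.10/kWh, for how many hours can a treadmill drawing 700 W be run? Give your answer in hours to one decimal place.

Energy available = $18.48 ÷ $0.10/kWh = 184.8 kWh
Hours = 184.8 kWh ÷ 0.7 kW = 264.0 h

264.0 h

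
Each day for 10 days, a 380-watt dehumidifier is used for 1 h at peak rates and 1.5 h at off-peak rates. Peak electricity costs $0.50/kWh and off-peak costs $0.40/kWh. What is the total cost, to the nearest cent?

$4.18

Peak energy = 0.38 kW × 1 h × 10 = 3.8 kWh
Off-peak energy = 0.38 kW × 1.5 h × 10 = 5.7 kWh
Cost = 3.8 × $0.50 + 5.7 × $0.40 = $1.9 + $2.28 = $4.18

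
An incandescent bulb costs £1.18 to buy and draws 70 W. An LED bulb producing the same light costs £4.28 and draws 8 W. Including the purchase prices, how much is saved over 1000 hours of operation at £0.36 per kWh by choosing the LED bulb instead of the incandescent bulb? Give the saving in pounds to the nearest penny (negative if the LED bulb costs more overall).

£19.22

incandescent bulb: £1.18 + (70/1000) kW × 1000 h × £0.36 = £1.18 + £25.2 = £26.38
LED bulb: £4.28 + (8/1000) kW × 1000 h × £0.36 = £4.28 + £2.88 = £7.16
Saving = £26.38 − £7.16 = £19.22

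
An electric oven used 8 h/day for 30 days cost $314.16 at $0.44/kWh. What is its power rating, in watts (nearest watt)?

2975 W

Energy = $314.16 ÷ $0.44/kWh = 714 kWh
Runtime = 8 h/day × 30 days = 240 h
Power = 714 kWh ÷ 240 h = 2.975 kW = 2975 W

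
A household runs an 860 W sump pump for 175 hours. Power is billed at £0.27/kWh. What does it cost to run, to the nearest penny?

Energy = 0.86 kW × 175 h = 150.5 kWh
Cost = 150.5 kWh × £0.27/kWh = £40.64

£40.64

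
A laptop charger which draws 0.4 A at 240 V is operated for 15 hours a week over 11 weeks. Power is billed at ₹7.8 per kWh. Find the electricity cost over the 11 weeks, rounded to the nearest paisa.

Power = 0.4 A × 240 V = 96 W = 0.096 kW
Runtime = 15 h/week × 11 weeks = 165 h
Energy = 0.096 kW × 165 h = 15.84 kWh
Cost = 15.84 kWh × ₹7.8/kWh = ₹123.55

₹123.55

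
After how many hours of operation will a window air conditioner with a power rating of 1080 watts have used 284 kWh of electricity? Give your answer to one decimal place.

263.0 h

Hours = 284 kWh ÷ 1.08 kW = 263.0 h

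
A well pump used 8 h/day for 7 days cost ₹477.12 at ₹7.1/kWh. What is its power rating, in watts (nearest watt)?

Energy = ₹477.12 ÷ ₹7.1/kWh = 67.2 kWh
Runtime = 8 h/day × 7 days = 56 h
Power = 67.2 kWh ÷ 56 h = 1.2 kW = 1200 W

1200 W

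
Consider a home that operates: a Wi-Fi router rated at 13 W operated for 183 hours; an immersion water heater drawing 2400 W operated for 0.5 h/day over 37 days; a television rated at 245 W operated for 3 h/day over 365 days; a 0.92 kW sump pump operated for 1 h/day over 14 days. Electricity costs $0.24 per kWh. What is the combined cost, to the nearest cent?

Wi-Fi router: 0.013 kW × 183 h = 2.379 kWh
immersion water heater: Runtime = 0.5 h/day × 37 days = 18.5 h
immersion water heater: 2.4 kW × 18.5 h = 44.4 kWh
television: Runtime = 3 h/day × 365 days = 1095 h
television: 0.245 kW × 1095 h = 268.275 kWh
sump pump: Runtime = 1 h/day × 14 days = 14 h
sump pump: 0.92 kW × 14 h = 12.88 kWh
Total energy = 327.934 kWh
Cost = 327.934 × $0.24 = $78.70

$78.70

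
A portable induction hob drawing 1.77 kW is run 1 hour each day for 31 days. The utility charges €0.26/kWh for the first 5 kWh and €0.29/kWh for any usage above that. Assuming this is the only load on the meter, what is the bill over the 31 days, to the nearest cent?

€15.76

Runtime = 1 h/day × 31 days = 31 h
Energy = 1.77 kW × 31 h = 54.87 kWh
Tier 1 (0–5 kWh): 5 × €0.26 = €1.3
Above 5 kWh: 49.87 × €0.29 = €14.4623
Bill = €15.76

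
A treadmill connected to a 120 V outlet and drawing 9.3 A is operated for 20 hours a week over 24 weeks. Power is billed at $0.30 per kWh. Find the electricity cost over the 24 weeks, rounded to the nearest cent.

$160.70

Power = 9.3 A × 120 V = 1116 W = 1.116 kW
Runtime = 20 h/week × 24 weeks = 480 h
Energy = 1.116 kW × 480 h = 535.68 kWh
Cost = 535.68 kWh × $0.30/kWh = $160.70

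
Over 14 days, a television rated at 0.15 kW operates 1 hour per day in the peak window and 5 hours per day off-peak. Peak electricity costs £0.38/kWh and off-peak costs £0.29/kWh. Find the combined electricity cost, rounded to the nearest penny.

Peak energy = 0.15 kW × 1 h × 14 = 2.1 kWh
Off-peak energy = 0.15 kW × 5 h × 14 = 10.5 kWh
Cost = 2.1 × £0.38 + 10.5 × £0.29 = £0.798 + £3.045 = £3.84

£3.84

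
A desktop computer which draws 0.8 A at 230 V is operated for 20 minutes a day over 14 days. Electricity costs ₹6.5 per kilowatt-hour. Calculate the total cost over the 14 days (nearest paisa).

₹5.58

Power = 0.8 A × 230 V = 184 W = 0.184 kW
Runtime = 20 min × 14 = 280 min = 4.666666… h
Energy = 0.184 kW × 4.666666… h = 0.858666… kWh
Cost = 0.858666… kWh × ₹6.5/kWh = ₹5.58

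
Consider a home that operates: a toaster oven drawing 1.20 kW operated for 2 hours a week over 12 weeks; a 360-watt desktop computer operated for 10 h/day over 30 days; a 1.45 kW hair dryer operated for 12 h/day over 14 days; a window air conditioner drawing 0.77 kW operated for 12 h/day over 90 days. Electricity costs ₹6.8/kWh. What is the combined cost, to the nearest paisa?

toaster oven: Runtime = 2 h/week × 12 weeks = 24 h
toaster oven: 1.2 kW × 24 h = 28.8 kWh
desktop computer: Runtime = 10 h/day × 30 days = 300 h
desktop computer: 0.36 kW × 300 h = 108 kWh
hair dryer: Runtime = 12 h/day × 14 days = 168 h
hair dryer: 1.45 kW × 168 h = 243.6 kWh
window air conditioner: Runtime = 12 h/day × 90 days = 1080 h
window air conditioner: 0.77 kW × 1080 h = 831.6 kWh
Total energy = 1212 kWh
Cost = 1212 × ₹6.8 = ₹8241.60

₹8241.60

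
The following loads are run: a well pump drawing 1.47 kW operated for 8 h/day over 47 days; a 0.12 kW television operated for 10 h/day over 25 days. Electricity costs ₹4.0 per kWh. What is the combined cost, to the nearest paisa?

well pump: Runtime = 8 h/day × 47 days = 376 h
well pump: 1.47 kW × 376 h = 552.72 kWh
television: Runtime = 10 h/day × 25 days = 250 h
television: 0.12 kW × 250 h = 30 kWh
Total energy = 582.72 kWh
Cost = 582.72 × ₹4.0 = ₹2330.88

₹2330.88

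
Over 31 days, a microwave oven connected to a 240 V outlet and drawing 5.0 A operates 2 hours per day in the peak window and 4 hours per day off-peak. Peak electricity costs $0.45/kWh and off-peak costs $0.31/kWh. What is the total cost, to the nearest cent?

$79.61

Power = 5.0 A × 240 V = 1200 W = 1.2 kW
Peak energy = 1.2 kW × 2 h × 31 = 74.4 kWh
Off-peak energy = 1.2 kW × 4 h × 31 = 148.8 kWh
Cost = 74.4 × $0.45 + 148.8 × $0.31 = $33.48 + $46.128 = $79.61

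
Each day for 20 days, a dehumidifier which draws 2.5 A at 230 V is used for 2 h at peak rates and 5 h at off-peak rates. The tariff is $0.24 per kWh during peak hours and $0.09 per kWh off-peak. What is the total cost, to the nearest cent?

$10.70

Power = 2.5 A × 230 V = 575 W = 0.575 kW
Peak energy = 0.575 kW × 2 h × 20 = 23 kWh
Off-peak energy = 0.575 kW × 5 h × 20 = 57.5 kWh
Cost = 23 × $0.24 + 57.5 × $0.09 = $5.52 + $5.175 = $10.70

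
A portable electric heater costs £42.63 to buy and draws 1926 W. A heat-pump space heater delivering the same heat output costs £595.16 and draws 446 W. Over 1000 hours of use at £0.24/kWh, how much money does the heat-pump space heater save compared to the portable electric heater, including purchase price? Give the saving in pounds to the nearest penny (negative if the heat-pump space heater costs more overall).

portable electric heater: £42.63 + (1926/1000) kW × 1000 h × £0.24 = £42.63 + £462.24 = £504.87
heat-pump space heater: £595.16 + (446/1000) kW × 1000 h × £0.24 = £595.16 + £107.04 = £702.2
Saving = £504.87 − £702.2 = −£197.33

-£197.33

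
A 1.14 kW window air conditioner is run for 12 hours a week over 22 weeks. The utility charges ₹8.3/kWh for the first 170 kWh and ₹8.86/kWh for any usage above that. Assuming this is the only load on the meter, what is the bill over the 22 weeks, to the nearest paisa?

₹2571.31

Runtime = 12 h/week × 22 weeks = 264 h
Energy = 1.14 kW × 264 h = 300.96 kWh
Tier 1 (0–170 kWh): 170 × ₹8.3 = ₹1411
Above 170 kWh: 130.96 × ₹8.86 = ₹1160.3056
Bill = ₹2571.31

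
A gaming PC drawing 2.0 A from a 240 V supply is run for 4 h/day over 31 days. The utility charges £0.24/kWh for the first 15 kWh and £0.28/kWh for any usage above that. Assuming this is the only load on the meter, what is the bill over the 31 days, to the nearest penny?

Power = 2.0 A × 240 V = 480 W = 0.48 kW
Runtime = 4 h/day × 31 days = 124 h
Energy = 0.48 kW × 124 h = 59.52 kWh
Tier 1 (0–15 kWh): 15 × £0.24 = £3.6
Above 15 kWh: 44.52 × £0.28 = £12.4656
Bill = £16.07

£16.07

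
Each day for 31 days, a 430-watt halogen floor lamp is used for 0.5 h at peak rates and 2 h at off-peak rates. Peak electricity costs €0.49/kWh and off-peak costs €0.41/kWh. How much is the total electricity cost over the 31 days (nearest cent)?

Peak energy = 0.43 kW × 0.5 h × 31 = 6.665 kWh
Off-peak energy = 0.43 kW × 2 h × 31 = 26.66 kWh
Cost = 6.665 × €0.49 + 26.66 × €0.41 = €3.26585 + €10.9306 = €14.20

€14.20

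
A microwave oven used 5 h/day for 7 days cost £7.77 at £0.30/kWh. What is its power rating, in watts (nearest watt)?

740 W

Energy = £7.77 ÷ £0.30/kWh = 25.9 kWh
Runtime = 5 h/day × 7 days = 35 h
Power = 25.9 kWh ÷ 35 h = 0.74 kW = 740 W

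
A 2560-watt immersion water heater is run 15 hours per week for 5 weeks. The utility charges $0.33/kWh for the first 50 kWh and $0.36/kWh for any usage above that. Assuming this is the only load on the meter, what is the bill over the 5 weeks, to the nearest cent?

$67.62

Runtime = 15 h/week × 5 weeks = 75 h
Energy = 2.56 kW × 75 h = 192 kWh
Tier 1 (0–50 kWh): 50 × $0.33 = $16.5
Above 50 kWh: 142 × $0.36 = $51.12
Bill = $67.62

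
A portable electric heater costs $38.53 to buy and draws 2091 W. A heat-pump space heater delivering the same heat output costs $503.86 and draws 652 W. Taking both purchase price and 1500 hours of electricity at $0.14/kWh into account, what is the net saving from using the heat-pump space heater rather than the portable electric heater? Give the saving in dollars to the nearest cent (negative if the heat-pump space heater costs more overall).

-$163.14

portable electric heater: $38.53 + (2091/1000) kW × 1500 h × $0.14 = $38.53 + $439.11 = $477.64
heat-pump space heater: $503.86 + (652/1000) kW × 1500 h × $0.14 = $503.86 + $136.92 = $640.78
Saving = $477.64 − $640.78 = −$163.14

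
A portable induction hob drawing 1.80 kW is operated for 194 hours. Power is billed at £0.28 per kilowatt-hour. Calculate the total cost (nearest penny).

£97.78

Energy = 1.8 kW × 194 h = 349.2 kWh
Cost = 349.2 kWh × £0.28/kWh = £97.78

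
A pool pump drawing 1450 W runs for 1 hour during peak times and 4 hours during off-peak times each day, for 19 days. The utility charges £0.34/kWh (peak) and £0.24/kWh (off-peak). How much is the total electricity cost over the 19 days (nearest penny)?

£35.82

Peak energy = 1.45 kW × 1 h × 19 = 27.55 kWh
Off-peak energy = 1.45 kW × 4 h × 19 = 110.2 kWh
Cost = 27.55 × £0.34 + 110.2 × £0.24 = £9.367 + £26.448 = £35.82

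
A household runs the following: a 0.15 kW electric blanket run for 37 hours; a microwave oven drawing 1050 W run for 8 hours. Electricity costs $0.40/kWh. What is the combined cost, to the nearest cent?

electric blanket: 0.15 kW × 37 h = 5.55 kWh
microwave oven: 1.05 kW × 8 h = 8.4 kWh
Total energy = 13.95 kWh
Cost = 13.95 × $0.40 = $5.58

$5.58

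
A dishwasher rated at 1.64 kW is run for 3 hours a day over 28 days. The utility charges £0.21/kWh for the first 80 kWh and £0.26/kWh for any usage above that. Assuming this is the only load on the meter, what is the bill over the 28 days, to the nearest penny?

£31.82

Runtime = 3 h/day × 28 days = 84 h
Energy = 1.64 kW × 84 h = 137.76 kWh
Tier 1 (0–80 kWh): 80 × £0.21 = £16.8
Above 80 kWh: 57.76 × £0.26 = £15.0176
Bill = £31.82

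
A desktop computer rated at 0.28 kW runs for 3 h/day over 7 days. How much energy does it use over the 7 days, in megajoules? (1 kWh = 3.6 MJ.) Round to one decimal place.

21.2 MJ

Runtime = 3 h/day × 7 days = 21 h
Energy = 0.28 kW × 21 h = 5.88 kWh
= 5.88 × 3.6 MJ = 21.2 MJ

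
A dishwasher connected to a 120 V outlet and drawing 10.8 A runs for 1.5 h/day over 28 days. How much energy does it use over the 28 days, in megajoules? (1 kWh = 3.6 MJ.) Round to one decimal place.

196.0 MJ

Power = 10.8 A × 120 V = 1296 W = 1.296 kW
Runtime = 1.5 h/day × 28 days = 42 h
Energy = 1.296 kW × 42 h = 54.432 kWh
= 54.432 × 3.6 MJ = 196.0 MJ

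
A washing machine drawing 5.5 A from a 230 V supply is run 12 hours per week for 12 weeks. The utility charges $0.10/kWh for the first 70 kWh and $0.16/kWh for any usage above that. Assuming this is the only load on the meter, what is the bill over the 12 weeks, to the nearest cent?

$24.95

Power = 5.5 A × 230 V = 1265 W = 1.265 kW
Runtime = 12 h/week × 12 weeks = 144 h
Energy = 1.265 kW × 144 h = 182.16 kWh
Tier 1 (0–70 kWh): 70 × $0.10 = $7
Above 70 kWh: 112.16 × $0.16 = $17.9456
Bill = $24.95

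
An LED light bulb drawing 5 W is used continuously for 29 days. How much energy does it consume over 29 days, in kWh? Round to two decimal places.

Runtime = 24 h × 29 = 696 h
Energy = 0.005 kW × 696 h = 3.48 kWh

3.48 kWh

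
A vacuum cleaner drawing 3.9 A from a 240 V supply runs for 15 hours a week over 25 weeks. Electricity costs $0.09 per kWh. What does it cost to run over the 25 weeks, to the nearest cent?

Power = 3.9 A × 240 V = 936 W = 0.936 kW
Runtime = 15 h/week × 25 weeks = 375 h
Energy = 0.936 kW × 375 h = 351 kWh
Cost = 351 kWh × $0.09/kWh = $31.59

$31.59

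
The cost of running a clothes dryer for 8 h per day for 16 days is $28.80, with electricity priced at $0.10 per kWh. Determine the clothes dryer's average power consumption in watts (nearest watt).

Energy = $28.80 ÷ $0.10/kWh = 288 kWh
Runtime = 8 h/day × 16 days = 128 h
Power = 288 kWh ÷ 128 h = 2.25 kW = 2250 W

2250 W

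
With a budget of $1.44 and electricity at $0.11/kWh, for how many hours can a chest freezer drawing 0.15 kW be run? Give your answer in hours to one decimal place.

Energy available = $1.44 ÷ $0.11/kWh = 13.0909 kWh
Hours = 13.0909 kWh ÷ 0.15 kW = 87.3 h

87.3 h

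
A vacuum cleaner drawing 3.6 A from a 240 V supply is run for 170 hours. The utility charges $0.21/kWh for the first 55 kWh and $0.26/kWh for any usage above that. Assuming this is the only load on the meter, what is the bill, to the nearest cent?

$35.44

Power = 3.6 A × 240 V = 864 W = 0.864 kW
Energy = 0.864 kW × 170 h = 146.88 kWh
Tier 1 (0–55 kWh): 55 × $0.21 = $11.55
Above 55 kWh: 91.88 × $0.26 = $23.8888
Bill = $35.44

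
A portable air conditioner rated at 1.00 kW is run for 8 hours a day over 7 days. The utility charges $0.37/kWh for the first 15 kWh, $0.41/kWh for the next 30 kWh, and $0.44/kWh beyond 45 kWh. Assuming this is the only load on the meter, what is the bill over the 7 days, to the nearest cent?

Runtime = 8 h/day × 7 days = 56 h
Energy = 1 kW × 56 h = 56 kWh
Tier 1 (0–15 kWh): 15 × $0.37 = $5.55
Tier 2 (15–45 kWh): 30 × $0.41 = $12.3
Above 45 kWh: 11 × $0.44 = $4.84
Bill = $22.69

$22.69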